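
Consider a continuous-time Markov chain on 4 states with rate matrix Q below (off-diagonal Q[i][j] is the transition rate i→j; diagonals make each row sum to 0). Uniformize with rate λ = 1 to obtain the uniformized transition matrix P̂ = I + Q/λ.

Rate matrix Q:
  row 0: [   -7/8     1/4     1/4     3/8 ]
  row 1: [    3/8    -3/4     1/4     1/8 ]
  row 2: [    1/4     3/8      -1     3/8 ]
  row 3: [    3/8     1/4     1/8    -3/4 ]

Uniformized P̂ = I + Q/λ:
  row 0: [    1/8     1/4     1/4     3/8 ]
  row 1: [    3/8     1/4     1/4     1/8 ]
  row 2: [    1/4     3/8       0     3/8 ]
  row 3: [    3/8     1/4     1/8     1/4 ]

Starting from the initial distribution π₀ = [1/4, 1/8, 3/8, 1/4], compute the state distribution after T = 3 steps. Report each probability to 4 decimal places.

π = [0.2793, 0.2725, 0.1724, 0.2759]

t=0: π = [0.2500, 0.1250, 0.3750, 0.2500]
t=1: π = [0.2656, 0.2969, 0.1250, 0.3125]
t=2: π = [0.2930, 0.2656, 0.1797, 0.2617]
t=3: π = [0.2793, 0.2725, 0.1724, 0.2759]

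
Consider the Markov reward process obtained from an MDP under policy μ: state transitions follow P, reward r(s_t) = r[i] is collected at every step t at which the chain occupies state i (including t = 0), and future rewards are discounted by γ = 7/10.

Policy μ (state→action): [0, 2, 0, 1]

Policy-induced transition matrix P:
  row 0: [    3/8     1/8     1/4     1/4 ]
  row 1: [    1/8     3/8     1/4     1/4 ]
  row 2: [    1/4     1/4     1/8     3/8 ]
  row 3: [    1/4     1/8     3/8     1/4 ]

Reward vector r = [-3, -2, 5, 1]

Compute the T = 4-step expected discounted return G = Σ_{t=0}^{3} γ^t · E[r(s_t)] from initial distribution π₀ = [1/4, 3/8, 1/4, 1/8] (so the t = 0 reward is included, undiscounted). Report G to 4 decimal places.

G = 0.3610

t=0: π = [0.2500, 0.3750, 0.2500, 0.1250], E[r] = -0.1250, γ^t·E[r] = -0.125000, running G = -0.125000
t=1: π = [0.2344, 0.2500, 0.2344, 0.2813], E[r] = 0.2500, γ^t·E[r] = 0.175000, running G = 0.050000
t=2: π = [0.2480, 0.2168, 0.2559, 0.2793], E[r] = 0.3809, γ^t·E[r] = 0.186621, running G = 0.236621
t=3: π = [0.2539, 0.2112, 0.2529, 0.2820], E[r] = 0.3625, γ^t·E[r] = 0.124354, running G = 0.360975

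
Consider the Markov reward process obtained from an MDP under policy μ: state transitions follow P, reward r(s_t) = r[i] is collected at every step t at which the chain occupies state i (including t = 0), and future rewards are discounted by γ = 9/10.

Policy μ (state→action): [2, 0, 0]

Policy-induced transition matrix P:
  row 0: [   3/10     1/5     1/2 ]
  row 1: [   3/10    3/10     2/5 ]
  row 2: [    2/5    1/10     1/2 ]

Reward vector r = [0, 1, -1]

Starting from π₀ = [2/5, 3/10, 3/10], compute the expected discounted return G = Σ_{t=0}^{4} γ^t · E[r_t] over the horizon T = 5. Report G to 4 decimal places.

G = -0.9264

t=0: π = [0.4000, 0.3000, 0.3000], E[r] = 0.0000, γ^t·E[r] = 0.000000, running G = 0.000000
t=1: π = [0.3300, 0.2000, 0.4700], E[r] = -0.2700, γ^t·E[r] = -0.243000, running G = -0.243000
t=2: π = [0.3470, 0.1730, 0.4800], E[r] = -0.3070, γ^t·E[r] = -0.248670, running G = -0.491670
t=3: π = [0.3480, 0.1693, 0.4827], E[r] = -0.3134, γ^t·E[r] = -0.228469, running G = -0.720139
t=4: π = [0.3483, 0.1687, 0.4831], E[r] = -0.3144, γ^t·E[r] = -0.206284, running G = -0.926423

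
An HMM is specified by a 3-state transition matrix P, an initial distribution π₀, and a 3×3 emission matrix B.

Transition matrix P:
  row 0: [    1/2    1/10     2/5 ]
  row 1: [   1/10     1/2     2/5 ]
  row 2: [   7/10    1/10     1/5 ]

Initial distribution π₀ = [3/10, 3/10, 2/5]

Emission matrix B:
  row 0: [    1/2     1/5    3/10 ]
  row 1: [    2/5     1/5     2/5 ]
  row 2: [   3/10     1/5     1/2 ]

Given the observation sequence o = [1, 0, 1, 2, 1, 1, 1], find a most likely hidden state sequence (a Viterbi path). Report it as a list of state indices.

path = [2, 0, 0, 2, 0, 2, 0]

t=0: δ = [6.000e-02, 6.000e-02, 8.000e-02]  (obs o_0=1)
t=1: δ = [2.800e-02, 1.200e-02, 7.200e-03]  ψ = [2, 1, 0]  (obs o_1=0)
t=2: δ = [2.800e-03, 1.200e-03, 2.240e-03]  ψ = [0, 1, 0]  (obs o_2=1)
t=3: δ = [4.704e-04, 2.400e-04, 5.600e-04]  ψ = [2, 1, 0]  (obs o_3=2)
t=4: δ = [7.840e-05, 2.400e-05, 3.763e-05]  ψ = [2, 1, 0]  (obs o_4=1)
t=5: δ = [7.840e-06, 2.400e-06, 6.272e-06]  ψ = [0, 1, 0]  (obs o_5=1)
t=6: δ = [8.781e-07, 2.400e-07, 6.272e-07]  ψ = [2, 1, 0]  (obs o_6=1)
backtrack: best end state = 0; path = [2, 0, 0, 2, 0, 2, 0]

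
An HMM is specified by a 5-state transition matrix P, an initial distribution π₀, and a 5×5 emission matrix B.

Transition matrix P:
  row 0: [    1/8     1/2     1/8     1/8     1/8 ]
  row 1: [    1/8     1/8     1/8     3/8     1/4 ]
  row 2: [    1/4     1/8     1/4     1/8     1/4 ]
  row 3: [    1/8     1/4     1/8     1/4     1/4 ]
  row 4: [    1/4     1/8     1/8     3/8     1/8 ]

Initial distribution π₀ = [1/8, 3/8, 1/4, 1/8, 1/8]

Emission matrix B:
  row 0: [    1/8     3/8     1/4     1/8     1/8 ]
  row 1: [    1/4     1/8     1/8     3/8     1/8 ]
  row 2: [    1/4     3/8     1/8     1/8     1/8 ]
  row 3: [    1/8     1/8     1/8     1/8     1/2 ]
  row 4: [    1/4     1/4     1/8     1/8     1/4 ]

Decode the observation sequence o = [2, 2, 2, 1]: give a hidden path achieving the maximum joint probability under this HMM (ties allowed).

path = [2, 0, 1, 4]

t=0: δ = [3.125e-02, 4.688e-02, 3.125e-02, 1.562e-02, 1.562e-02]  (obs o_0=2)
t=1: δ = [1.953e-03, 1.953e-03, 9.766e-04, 2.197e-03, 1.465e-03]  ψ = [2, 0, 2, 1, 1]  (obs o_1=2)
t=2: δ = [9.155e-05, 1.221e-04, 3.433e-05, 9.155e-05, 6.866e-05]  ψ = [4, 0, 3, 1, 3]  (obs o_2=2)
t=3: δ = [6.437e-06, 5.722e-06, 5.722e-06, 5.722e-06, 7.629e-06]  ψ = [4, 0, 1, 1, 1]  (obs o_3=1)
backtrack: best end state = 4; path = [2, 0, 1, 4]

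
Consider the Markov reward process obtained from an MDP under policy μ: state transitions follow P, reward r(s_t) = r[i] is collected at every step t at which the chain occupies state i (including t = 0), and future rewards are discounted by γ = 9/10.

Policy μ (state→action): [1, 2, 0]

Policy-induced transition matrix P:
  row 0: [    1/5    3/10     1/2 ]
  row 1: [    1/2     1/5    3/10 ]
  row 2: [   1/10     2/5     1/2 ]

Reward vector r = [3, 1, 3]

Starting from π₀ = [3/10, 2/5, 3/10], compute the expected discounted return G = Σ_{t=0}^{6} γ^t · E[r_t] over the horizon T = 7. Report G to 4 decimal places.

G = 12.2546

t=0: π = [0.3000, 0.4000, 0.3000], E[r] = 2.2000, γ^t·E[r] = 2.200000, running G = 2.200000
t=1: π = [0.2900, 0.2900, 0.4200], E[r] = 2.4200, γ^t·E[r] = 2.178000, running G = 4.378000
t=2: π = [0.2450, 0.3130, 0.4420], E[r] = 2.3740, γ^t·E[r] = 1.922940, running G = 6.300940
t=3: π = [0.2497, 0.3129, 0.4374], E[r] = 2.3742, γ^t·E[r] = 1.730792, running G = 8.031732
t=4: π = [0.2501, 0.3125, 0.4374], E[r] = 2.3751, γ^t·E[r] = 1.558303, running G = 9.590035
t=5: π = [0.2500, 0.3125, 0.4375], E[r] = 2.3750, γ^t·E[r] = 1.402417, running G = 10.992452
t=6: π = [0.2500, 0.3125, 0.4375], E[r] = 2.3750, γ^t·E[r] = 1.262171, running G = 12.254623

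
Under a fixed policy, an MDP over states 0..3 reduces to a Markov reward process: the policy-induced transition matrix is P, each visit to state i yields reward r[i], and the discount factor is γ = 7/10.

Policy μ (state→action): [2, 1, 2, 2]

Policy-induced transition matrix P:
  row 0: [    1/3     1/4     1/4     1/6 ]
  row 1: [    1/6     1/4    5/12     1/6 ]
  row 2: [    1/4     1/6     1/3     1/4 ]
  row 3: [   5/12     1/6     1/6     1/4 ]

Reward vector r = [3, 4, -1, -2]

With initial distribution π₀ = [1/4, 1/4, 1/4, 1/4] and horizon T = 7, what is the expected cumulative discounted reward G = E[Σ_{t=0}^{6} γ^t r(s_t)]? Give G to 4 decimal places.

G = 3.0588

t=0: π = [0.2500, 0.2500, 0.2500, 0.2500], E[r] = 1.0000, γ^t·E[r] = 1.000000, running G = 1.000000
t=1: π = [0.2917, 0.2083, 0.2917, 0.2083], E[r] = 1.0000, γ^t·E[r] = 0.700000, running G = 1.700000
t=2: π = [0.2917, 0.2083, 0.2917, 0.2083], E[r] = 1.0000, γ^t·E[r] = 0.490000, running G = 2.190000
t=3: π = [0.2917, 0.2083, 0.2917, 0.2083], E[r] = 1.0000, γ^t·E[r] = 0.343000, running G = 2.533000
t=4: π = [0.2917, 0.2083, 0.2917, 0.2083], E[r] = 1.0000, γ^t·E[r] = 0.240100, running G = 2.773100
t=5: π = [0.2917, 0.2083, 0.2917, 0.2083], E[r] = 1.0000, γ^t·E[r] = 0.168070, running G = 2.941170
t=6: π = [0.2917, 0.2083, 0.2917, 0.2083], E[r] = 1.0000, γ^t·E[r] = 0.117649, running G = 3.058819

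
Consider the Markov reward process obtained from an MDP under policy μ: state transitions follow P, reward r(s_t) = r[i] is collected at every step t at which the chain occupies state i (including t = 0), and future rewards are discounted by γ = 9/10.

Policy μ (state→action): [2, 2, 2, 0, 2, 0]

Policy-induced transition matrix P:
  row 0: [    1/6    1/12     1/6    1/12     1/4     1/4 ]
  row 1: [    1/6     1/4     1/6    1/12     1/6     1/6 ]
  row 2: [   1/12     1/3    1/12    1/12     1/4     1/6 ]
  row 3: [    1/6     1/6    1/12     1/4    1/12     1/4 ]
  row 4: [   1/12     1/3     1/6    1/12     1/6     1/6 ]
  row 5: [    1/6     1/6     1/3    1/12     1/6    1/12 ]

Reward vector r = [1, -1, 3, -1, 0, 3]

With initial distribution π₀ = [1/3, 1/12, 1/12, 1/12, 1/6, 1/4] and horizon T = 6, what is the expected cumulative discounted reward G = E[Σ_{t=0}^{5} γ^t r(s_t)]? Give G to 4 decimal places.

G = 4.3807

t=0: π = [0.3333, 0.0833, 0.0833, 0.0833, 0.1667, 0.2500], E[r] = 1.1667, γ^t·E[r] = 1.166667, running G = 1.166667
t=1: π = [0.1458, 0.1875, 0.1944, 0.0972, 0.1944, 0.1806], E[r] = 0.9861, γ^t·E[r] = 0.887500, running G = 2.054167
t=2: π = [0.1343, 0.2350, 0.1725, 0.0995, 0.1869, 0.1719], E[r] = 0.8328, γ^t·E[r] = 0.674531, running G = 2.728698
t=3: π = [0.1367, 0.2350, 0.1726, 0.0999, 0.1839, 0.1718], E[r] = 0.8353, γ^t·E[r] = 0.608906, running G = 3.337604
t=4: π = [0.1370, 0.2343, 0.1726, 0.1000, 0.1841, 0.1721], E[r] = 0.8367, γ^t·E[r] = 0.548931, running G = 3.886535
t=5: π = [0.1369, 0.2342, 0.1726, 0.1000, 0.1841, 0.1721], E[r] = 0.8368, γ^t·E[r] = 0.494134, running G = 4.380669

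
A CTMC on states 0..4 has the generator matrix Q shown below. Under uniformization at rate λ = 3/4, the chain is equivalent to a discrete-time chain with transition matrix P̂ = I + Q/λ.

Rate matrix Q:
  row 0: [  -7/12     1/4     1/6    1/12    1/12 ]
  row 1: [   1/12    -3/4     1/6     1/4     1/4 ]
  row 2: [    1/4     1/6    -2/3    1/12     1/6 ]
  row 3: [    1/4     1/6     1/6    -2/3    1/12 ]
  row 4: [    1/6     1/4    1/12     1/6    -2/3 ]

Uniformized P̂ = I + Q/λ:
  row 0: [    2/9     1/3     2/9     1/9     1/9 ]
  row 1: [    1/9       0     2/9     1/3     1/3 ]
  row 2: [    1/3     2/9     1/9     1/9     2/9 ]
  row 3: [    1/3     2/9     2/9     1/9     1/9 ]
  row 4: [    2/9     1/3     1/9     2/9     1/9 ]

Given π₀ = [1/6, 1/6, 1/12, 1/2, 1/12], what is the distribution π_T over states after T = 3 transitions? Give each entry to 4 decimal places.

t=0: π = [0.1667, 0.1667, 0.0833, 0.5000, 0.0833]
t=1: π = [0.2685, 0.2130, 0.2037, 0.1574, 0.1574]
t=2: π = [0.2387, 0.2222, 0.1821, 0.1759, 0.1811]
t=3: π = [0.2373, 0.2195, 0.1819, 0.1806, 0.1807]

π = [0.2373, 0.2195, 0.1819, 0.1806, 0.1807]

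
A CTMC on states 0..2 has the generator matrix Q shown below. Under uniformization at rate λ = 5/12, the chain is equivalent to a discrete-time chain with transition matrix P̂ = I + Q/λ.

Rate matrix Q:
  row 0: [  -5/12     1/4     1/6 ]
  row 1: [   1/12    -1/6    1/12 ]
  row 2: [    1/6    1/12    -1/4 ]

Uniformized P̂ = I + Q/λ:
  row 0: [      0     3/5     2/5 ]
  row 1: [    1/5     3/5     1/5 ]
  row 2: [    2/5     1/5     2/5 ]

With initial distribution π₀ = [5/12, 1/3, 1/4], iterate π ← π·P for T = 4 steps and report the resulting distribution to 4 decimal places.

π = [0.2187, 0.4773, 0.3040]

t=0: π = [0.4167, 0.3333, 0.2500]
t=1: π = [0.1667, 0.5000, 0.3333]
t=2: π = [0.2333, 0.4667, 0.3000]
t=3: π = [0.2133, 0.4800, 0.3067]
t=4: π = [0.2187, 0.4773, 0.3040]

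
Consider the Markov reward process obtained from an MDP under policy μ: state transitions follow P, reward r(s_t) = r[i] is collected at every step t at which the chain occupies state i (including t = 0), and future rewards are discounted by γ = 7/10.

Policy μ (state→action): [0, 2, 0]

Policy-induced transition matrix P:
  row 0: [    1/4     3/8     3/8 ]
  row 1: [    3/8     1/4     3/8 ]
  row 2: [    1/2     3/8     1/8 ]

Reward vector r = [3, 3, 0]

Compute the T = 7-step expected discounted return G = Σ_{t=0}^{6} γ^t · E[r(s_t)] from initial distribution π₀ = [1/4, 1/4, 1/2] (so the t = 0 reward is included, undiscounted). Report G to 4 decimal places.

G = 5.9129

t=0: π = [0.2500, 0.2500, 0.5000], E[r] = 1.5000, γ^t·E[r] = 1.500000, running G = 1.500000
t=1: π = [0.4063, 0.3438, 0.2500], E[r] = 2.2500, γ^t·E[r] = 1.575000, running G = 3.075000
t=2: π = [0.3555, 0.3320, 0.3125], E[r] = 2.0625, γ^t·E[r] = 1.010625, running G = 4.085625
t=3: π = [0.3696, 0.3335, 0.2969], E[r] = 2.1094, γ^t·E[r] = 0.723516, running G = 4.809141
t=4: π = [0.3659, 0.3333, 0.3008], E[r] = 2.0977, γ^t·E[r] = 0.503647, running G = 5.312788
t=5: π = [0.3669, 0.3333, 0.2998], E[r] = 2.1006, γ^t·E[r] = 0.353045, running G = 5.665833
t=6: π = [0.3666, 0.3333, 0.3000], E[r] = 2.0999, γ^t·E[r] = 0.247046, running G = 5.912879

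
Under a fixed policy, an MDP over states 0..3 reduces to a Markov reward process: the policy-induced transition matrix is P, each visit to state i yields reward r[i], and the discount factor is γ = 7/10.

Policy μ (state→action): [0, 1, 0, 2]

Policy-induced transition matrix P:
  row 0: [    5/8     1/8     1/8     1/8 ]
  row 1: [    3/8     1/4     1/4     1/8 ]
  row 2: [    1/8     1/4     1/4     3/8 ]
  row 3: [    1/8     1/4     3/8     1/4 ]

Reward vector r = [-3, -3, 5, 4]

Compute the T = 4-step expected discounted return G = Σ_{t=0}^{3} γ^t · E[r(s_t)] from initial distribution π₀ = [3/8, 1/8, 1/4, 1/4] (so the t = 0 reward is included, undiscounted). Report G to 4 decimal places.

t=0: π = [0.3750, 0.1250, 0.2500, 0.2500], E[r] = 0.7500, γ^t·E[r] = 0.750000, running G = 0.750000
t=1: π = [0.3438, 0.2031, 0.2344, 0.2188], E[r] = 0.4063, γ^t·E[r] = 0.284375, running G = 1.034375
t=2: π = [0.3477, 0.2070, 0.2344, 0.2109], E[r] = 0.3516, γ^t·E[r] = 0.172266, running G = 1.206641
t=3: π = [0.3506, 0.2065, 0.2329, 0.2100], E[r] = 0.3330, γ^t·E[r] = 0.114222, running G = 1.320862

G = 1.3209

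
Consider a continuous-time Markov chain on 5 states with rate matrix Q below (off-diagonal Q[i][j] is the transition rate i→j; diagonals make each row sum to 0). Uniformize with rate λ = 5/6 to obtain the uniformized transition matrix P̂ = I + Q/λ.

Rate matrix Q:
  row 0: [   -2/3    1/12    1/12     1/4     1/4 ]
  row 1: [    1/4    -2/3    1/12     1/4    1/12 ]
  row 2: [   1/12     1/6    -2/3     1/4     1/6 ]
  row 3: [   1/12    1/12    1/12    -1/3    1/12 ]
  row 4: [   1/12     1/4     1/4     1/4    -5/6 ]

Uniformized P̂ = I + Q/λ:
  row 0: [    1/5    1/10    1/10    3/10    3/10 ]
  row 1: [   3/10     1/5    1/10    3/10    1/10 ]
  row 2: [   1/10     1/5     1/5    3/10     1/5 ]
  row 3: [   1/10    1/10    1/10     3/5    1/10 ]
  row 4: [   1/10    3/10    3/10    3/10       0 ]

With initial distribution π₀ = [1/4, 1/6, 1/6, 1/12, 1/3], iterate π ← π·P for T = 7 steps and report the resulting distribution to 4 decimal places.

π = [0.1457, 0.1556, 0.1400, 0.4285, 0.1301]

t=0: π = [0.2500, 0.1667, 0.1667, 0.0833, 0.3333]
t=1: π = [0.1583, 0.2000, 0.1833, 0.3250, 0.1333]
t=2: π = [0.1558, 0.1650, 0.1450, 0.3975, 0.1367]
t=3: π = [0.1486, 0.1583, 0.1418, 0.4193, 0.1320]
t=4: π = [0.1465, 0.1564, 0.1406, 0.4258, 0.1307]
t=5: π = [0.1459, 0.1558, 0.1402, 0.4277, 0.1303]
t=6: π = [0.1458, 0.1557, 0.1401, 0.4283, 0.1302]
t=7: π = [0.1457, 0.1556, 0.1400, 0.4285, 0.1301]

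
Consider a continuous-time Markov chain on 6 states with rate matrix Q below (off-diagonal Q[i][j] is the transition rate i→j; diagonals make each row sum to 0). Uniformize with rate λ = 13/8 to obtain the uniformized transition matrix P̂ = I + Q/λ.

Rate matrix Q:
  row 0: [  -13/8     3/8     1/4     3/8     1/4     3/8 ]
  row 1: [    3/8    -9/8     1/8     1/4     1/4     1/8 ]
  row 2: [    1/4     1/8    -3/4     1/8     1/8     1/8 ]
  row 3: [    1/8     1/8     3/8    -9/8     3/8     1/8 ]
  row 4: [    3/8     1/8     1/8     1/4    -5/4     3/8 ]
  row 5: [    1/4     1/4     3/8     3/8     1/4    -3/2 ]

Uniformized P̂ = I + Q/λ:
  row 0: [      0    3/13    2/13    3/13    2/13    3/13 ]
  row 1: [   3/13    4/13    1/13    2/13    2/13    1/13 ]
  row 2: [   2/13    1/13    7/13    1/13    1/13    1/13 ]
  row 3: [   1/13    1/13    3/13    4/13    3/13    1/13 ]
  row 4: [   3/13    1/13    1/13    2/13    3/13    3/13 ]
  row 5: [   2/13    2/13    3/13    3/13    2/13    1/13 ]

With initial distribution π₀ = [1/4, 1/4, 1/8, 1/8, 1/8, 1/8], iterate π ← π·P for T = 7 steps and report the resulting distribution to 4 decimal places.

t=0: π = [0.2500, 0.2500, 0.1250, 0.1250, 0.1250, 0.1250]
t=1: π = [0.1346, 0.1827, 0.1923, 0.1923, 0.1635, 0.1346]
t=2: π = [0.1450, 0.1501, 0.2263, 0.1893, 0.1664, 0.1228]
t=3: π = [0.1413, 0.1433, 0.2406, 0.1862, 0.1638, 0.1248]
t=4: π = [0.1414, 0.1413, 0.2467, 0.1845, 0.1623, 0.1239]
t=5: π = [0.1413, 0.1408, 0.2491, 0.1837, 0.1615, 0.1236]
t=6: π = [0.1412, 0.1407, 0.2500, 0.1833, 0.1612, 0.1235]
t=7: π = [0.1412, 0.1406, 0.2504, 0.1832, 0.1611, 0.1235]

π = [0.1412, 0.1406, 0.2504, 0.1832, 0.1611, 0.1235]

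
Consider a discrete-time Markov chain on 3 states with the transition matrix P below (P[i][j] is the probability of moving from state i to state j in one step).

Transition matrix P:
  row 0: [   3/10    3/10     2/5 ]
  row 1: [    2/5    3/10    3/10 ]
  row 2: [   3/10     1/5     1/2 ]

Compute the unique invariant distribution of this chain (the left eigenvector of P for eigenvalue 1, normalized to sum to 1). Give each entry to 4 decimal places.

Balance equations π_j = Σ_i π_i·P[i][j]:
  π_0 = 3/10·π_0 + 2/5·π_1 + 3/10·π_2
  π_1 = 3/10·π_0 + 3/10·π_1 + 1/5·π_2
  normalize: π_0 + π_1 + π_2 = 1
Solving the linear system gives exactly π = [29/89, 23/89, 37/89].

π = [0.3258, 0.2584, 0.4157]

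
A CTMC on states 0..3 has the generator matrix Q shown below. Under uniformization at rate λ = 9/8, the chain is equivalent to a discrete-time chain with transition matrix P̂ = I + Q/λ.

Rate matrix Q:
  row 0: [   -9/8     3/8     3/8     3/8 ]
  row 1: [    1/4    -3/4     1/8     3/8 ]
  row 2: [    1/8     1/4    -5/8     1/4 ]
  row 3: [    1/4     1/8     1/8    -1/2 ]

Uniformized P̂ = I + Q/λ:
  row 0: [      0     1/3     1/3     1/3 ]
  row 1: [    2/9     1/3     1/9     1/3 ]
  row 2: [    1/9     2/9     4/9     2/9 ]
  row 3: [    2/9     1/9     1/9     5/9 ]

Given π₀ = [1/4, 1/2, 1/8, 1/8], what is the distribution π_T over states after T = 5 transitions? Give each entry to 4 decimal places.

π = [0.1618, 0.2207, 0.2205, 0.3971]

t=0: π = [0.2500, 0.5000, 0.1250, 0.1250]
t=1: π = [0.1528, 0.2917, 0.2083, 0.3472]
t=2: π = [0.1651, 0.2330, 0.2145, 0.3873]
t=3: π = [0.1617, 0.2234, 0.2193, 0.3956]
t=4: π = [0.1619, 0.2211, 0.2201, 0.3969]
t=5: π = [0.1618, 0.2207, 0.2205, 0.3971]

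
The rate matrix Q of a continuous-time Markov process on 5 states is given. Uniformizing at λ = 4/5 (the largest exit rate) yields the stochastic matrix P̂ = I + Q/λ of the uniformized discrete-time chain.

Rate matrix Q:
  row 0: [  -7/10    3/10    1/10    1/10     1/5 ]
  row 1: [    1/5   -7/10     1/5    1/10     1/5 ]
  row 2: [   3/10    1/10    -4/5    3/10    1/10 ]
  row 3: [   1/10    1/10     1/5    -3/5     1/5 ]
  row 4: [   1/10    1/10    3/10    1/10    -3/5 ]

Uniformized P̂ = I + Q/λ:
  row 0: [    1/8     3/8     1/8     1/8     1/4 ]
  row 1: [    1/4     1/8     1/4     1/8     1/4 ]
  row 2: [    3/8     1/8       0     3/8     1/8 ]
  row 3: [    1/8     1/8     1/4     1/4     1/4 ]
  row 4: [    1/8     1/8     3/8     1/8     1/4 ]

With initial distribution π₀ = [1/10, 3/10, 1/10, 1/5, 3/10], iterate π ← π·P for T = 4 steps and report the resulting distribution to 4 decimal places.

π = [0.1979, 0.1737, 0.2031, 0.2007, 0.2246]

t=0: π = [0.1000, 0.3000, 0.1000, 0.2000, 0.3000]
t=1: π = [0.1875, 0.1500, 0.2500, 0.1750, 0.2375]
t=2: π = [0.2063, 0.1719, 0.1938, 0.2094, 0.2188]
t=3: π = [0.1949, 0.1766, 0.2031, 0.1996, 0.2258]
t=4: π = [0.1979, 0.1737, 0.2031, 0.2007, 0.2246]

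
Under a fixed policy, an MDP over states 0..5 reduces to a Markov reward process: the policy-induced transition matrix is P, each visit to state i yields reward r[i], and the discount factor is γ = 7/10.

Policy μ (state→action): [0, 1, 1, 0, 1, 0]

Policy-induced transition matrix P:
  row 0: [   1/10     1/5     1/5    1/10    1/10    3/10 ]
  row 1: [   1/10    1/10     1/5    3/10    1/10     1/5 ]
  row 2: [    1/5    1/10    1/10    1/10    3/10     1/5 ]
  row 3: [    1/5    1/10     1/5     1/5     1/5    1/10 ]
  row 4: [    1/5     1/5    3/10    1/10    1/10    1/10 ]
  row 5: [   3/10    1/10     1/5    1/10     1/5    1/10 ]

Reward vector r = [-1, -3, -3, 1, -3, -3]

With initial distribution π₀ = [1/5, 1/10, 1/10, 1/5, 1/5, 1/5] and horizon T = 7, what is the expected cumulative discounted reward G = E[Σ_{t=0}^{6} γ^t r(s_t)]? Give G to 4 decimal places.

G = -6.0483

t=0: π = [0.2000, 0.1000, 0.1000, 0.2000, 0.2000, 0.2000], E[r] = -1.8000, γ^t·E[r] = -1.800000, running G = -1.800000
t=1: π = [0.1900, 0.1400, 0.2100, 0.1400, 0.1600, 0.1600], E[r] = -2.0600, γ^t·E[r] = -1.442000, running G = -3.242000
t=2: π = [0.1830, 0.1350, 0.1950, 0.1420, 0.1720, 0.1730], E[r] = -2.0660, γ^t·E[r] = -1.012340, running G = -4.254340
t=3: π = [0.1855, 0.1355, 0.1977, 0.1412, 0.1705, 0.1696], E[r] = -2.0642, γ^t·E[r] = -0.708021, running G = -4.962361
t=4: π = [0.1849, 0.1356, 0.1973, 0.1412, 0.1706, 0.1704], E[r] = -2.0654, γ^t·E[r] = -0.495903, running G = -5.458263
t=5: π = [0.1850, 0.1355, 0.1973, 0.1412, 0.1706, 0.1703], E[r] = -2.0650, γ^t·E[r] = -0.347071, running G = -5.805334
t=6: π = [0.1850, 0.1356, 0.1973, 0.1412, 0.1706, 0.1703], E[r] = -2.0651, γ^t·E[r] = -0.242959, running G = -6.048294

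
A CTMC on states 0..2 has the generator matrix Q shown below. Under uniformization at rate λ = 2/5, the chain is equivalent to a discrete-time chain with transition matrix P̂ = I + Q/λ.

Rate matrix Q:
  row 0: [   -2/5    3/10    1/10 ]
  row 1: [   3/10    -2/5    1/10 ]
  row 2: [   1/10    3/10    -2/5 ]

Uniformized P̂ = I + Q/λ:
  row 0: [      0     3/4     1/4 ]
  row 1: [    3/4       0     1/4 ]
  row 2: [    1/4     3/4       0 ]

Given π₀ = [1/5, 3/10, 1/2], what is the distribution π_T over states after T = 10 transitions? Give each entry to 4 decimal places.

t=0: π = [0.2000, 0.3000, 0.5000]
t=1: π = [0.3500, 0.5250, 0.1250]
t=2: π = [0.4250, 0.3563, 0.2188]
t=3: π = [0.3219, 0.4828, 0.1953]
t=4: π = [0.4109, 0.3879, 0.2012]
t=5: π = [0.3412, 0.4591, 0.1997]
t=6: π = [0.3942, 0.4057, 0.2001]
t=7: π = [0.3543, 0.4457, 0.2000]
t=8: π = [0.3843, 0.4157, 0.2000]
t=9: π = [0.3618, 0.4382, 0.2000]
t=10: π = [0.3787, 0.4213, 0.2000]

π = [0.3787, 0.4213, 0.2000]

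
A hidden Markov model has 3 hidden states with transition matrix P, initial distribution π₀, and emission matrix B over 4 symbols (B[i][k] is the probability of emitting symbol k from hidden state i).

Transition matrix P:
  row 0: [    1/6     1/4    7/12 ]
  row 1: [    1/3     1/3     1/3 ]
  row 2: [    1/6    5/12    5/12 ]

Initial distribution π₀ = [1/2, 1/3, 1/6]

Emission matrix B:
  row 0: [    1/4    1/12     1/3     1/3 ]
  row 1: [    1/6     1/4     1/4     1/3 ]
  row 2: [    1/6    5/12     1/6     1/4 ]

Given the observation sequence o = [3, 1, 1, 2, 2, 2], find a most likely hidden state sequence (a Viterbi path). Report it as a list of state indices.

path = [0, 2, 2, 1, 0, 2]

t=0: δ = [1.667e-01, 1.111e-01, 4.167e-02]  (obs o_0=3)
t=1: δ = [3.086e-03, 1.042e-02, 4.051e-02]  ψ = [1, 0, 0]  (obs o_1=1)
t=2: δ = [5.626e-04, 4.220e-03, 7.033e-03]  ψ = [2, 2, 2]  (obs o_2=1)
t=3: δ = [4.689e-04, 7.326e-04, 4.884e-04]  ψ = [1, 2, 2]  (obs o_3=2)
t=4: δ = [8.140e-05, 6.105e-05, 4.558e-05]  ψ = [1, 1, 0]  (obs o_4=2)
t=5: δ = [6.783e-06, 5.087e-06, 7.914e-06]  ψ = [1, 0, 0]  (obs o_5=2)
backtrack: best end state = 2; path = [0, 2, 2, 1, 0, 2]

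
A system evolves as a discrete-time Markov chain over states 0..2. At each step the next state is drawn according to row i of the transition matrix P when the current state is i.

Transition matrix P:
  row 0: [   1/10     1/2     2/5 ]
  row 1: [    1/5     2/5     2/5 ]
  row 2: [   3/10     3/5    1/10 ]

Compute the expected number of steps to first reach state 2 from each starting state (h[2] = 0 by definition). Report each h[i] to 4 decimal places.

h = [2.5000, 2.5000, 0.0000]

First-step conditioning: h[2] = 0; for i ≠ 2, h[i] = 1 + Σ_k P[i][k]·h[k].
  h[0] = 1 + 1/10·h[0] + 1/2·h[1]
  h[1] = 1 + 1/5·h[0] + 2/5·h[1]
Solving the 2×2 linear system over states ≠ 2 gives exactly h = [5/2, 5/2, 0] (h[2] = 0 is the target).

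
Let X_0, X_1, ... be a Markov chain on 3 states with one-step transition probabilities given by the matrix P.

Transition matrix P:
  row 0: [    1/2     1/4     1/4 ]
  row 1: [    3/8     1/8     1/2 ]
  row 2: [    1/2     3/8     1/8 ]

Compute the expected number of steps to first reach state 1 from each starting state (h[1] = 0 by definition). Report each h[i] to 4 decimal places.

h = [3.6000, 0.0000, 3.2000]

First-step conditioning: h[1] = 0; for i ≠ 1, h[i] = 1 + Σ_k P[i][k]·h[k].
  h[0] = 1 + 1/2·h[0] + 1/4·h[2]
  h[2] = 1 + 1/2·h[0] + 1/8·h[2]
Solving the 2×2 linear system over states ≠ 1 gives exactly h = [18/5, 0, 16/5] (h[1] = 0 is the target).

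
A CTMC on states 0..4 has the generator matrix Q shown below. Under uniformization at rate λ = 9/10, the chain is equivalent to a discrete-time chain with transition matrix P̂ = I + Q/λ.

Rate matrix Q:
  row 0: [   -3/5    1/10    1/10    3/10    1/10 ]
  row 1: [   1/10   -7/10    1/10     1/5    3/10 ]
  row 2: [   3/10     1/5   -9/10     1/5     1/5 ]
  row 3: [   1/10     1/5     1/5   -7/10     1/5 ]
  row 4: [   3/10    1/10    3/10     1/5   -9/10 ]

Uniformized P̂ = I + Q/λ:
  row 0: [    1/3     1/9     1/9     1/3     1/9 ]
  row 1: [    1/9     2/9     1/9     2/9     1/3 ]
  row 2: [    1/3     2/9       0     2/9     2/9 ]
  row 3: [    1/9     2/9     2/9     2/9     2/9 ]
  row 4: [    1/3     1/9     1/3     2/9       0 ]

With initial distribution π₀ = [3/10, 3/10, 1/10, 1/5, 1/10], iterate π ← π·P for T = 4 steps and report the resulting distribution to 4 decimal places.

t=0: π = [0.3000, 0.3000, 0.1000, 0.2000, 0.1000]
t=1: π = [0.2222, 0.1778, 0.1444, 0.2556, 0.2000]
t=2: π = [0.2370, 0.1753, 0.1679, 0.2469, 0.1728]
t=3: π = [0.2395, 0.1767, 0.1583, 0.2486, 0.1770]
t=4: π = [0.2388, 0.1759, 0.1605, 0.2488, 0.1759]

π = [0.2388, 0.1759, 0.1605, 0.2488, 0.1759]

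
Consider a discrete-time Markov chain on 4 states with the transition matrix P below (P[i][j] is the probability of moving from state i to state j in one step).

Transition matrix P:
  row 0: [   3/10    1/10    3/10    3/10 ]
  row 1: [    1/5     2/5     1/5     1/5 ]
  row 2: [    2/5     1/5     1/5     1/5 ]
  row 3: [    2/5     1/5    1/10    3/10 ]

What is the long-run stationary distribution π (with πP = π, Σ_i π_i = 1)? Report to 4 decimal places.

π = [0.3256, 0.2093, 0.2067, 0.2584]

Balance equations π_j = Σ_i π_i·P[i][j]:
  π_0 = 3/10·π_0 + 1/5·π_1 + 2/5·π_2 + 2/5·π_3
  π_1 = 1/10·π_0 + 2/5·π_1 + 1/5·π_2 + 1/5·π_3
  π_2 = 3/10·π_0 + 1/5·π_1 + 1/5·π_2 + 1/10·π_3
  normalize: π_0 + π_1 + π_2 + π_3 = 1
Solving the linear system gives exactly π = [14/43, 9/43, 80/387, 100/387].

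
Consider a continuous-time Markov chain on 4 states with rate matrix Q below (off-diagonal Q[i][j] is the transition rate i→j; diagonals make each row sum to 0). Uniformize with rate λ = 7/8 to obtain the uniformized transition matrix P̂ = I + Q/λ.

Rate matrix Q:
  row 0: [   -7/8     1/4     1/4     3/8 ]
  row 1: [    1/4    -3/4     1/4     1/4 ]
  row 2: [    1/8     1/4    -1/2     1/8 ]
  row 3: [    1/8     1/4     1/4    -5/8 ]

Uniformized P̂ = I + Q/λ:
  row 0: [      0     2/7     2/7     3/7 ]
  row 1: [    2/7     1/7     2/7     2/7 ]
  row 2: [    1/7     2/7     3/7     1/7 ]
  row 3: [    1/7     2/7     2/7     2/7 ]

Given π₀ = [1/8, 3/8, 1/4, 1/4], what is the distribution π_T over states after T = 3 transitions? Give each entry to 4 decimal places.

π = [0.1574, 0.2496, 0.3331, 0.2598]

t=0: π = [0.1250, 0.3750, 0.2500, 0.2500]
t=1: π = [0.1786, 0.2321, 0.3214, 0.2679]
t=2: π = [0.1505, 0.2526, 0.3316, 0.2653]
t=3: π = [0.1574, 0.2496, 0.3331, 0.2598]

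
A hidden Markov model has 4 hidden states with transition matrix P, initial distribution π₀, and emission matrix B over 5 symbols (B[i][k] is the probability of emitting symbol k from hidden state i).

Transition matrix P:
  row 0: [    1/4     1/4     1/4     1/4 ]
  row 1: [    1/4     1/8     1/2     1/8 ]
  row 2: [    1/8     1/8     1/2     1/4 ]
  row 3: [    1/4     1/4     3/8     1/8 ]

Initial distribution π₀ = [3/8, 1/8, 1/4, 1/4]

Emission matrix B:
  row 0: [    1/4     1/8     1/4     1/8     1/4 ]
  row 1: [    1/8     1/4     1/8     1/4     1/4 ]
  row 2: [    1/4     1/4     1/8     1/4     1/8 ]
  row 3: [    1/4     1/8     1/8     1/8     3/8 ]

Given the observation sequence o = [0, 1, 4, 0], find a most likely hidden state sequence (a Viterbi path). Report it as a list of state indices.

t=0: δ = [9.375e-02, 1.562e-02, 6.250e-02, 6.250e-02]  (obs o_0=0)
t=1: δ = [2.930e-03, 5.859e-03, 7.812e-03, 2.930e-03]  ψ = [0, 0, 2, 0]  (obs o_1=1)
t=2: δ = [3.662e-04, 2.441e-04, 4.883e-04, 7.324e-04]  ψ = [1, 2, 2, 2]  (obs o_2=4)
t=3: δ = [4.578e-05, 2.289e-05, 6.866e-05, 3.052e-05]  ψ = [3, 3, 3, 2]  (obs o_3=0)
backtrack: best end state = 2; path = [2, 2, 3, 2]

path = [2, 2, 3, 2]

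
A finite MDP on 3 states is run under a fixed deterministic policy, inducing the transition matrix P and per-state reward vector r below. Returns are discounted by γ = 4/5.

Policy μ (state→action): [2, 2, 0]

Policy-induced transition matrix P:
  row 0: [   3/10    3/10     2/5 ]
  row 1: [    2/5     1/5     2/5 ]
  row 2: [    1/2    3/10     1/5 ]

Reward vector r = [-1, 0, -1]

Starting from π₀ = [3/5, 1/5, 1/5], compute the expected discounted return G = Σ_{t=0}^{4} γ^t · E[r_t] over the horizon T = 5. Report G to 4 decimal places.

G = -2.5121

t=0: π = [0.6000, 0.2000, 0.2000], E[r] = -0.8000, γ^t·E[r] = -0.800000, running G = -0.800000
t=1: π = [0.3600, 0.2800, 0.3600], E[r] = -0.7200, γ^t·E[r] = -0.576000, running G = -1.376000
t=2: π = [0.4000, 0.2720, 0.3280], E[r] = -0.7280, γ^t·E[r] = -0.465920, running G = -1.841920
t=3: π = [0.3928, 0.2728, 0.3344], E[r] = -0.7272, γ^t·E[r] = -0.372326, running G = -2.214246
t=4: π = [0.3942, 0.2727, 0.3331], E[r] = -0.7273, γ^t·E[r] = -0.297894, running G = -2.512140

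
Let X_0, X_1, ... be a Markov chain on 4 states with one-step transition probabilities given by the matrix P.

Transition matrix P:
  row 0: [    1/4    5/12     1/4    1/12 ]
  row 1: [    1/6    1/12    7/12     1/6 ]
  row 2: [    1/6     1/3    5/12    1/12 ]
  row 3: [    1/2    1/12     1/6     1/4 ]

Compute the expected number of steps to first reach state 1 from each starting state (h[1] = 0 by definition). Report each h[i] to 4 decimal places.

h = [2.7842, 0.0000, 3.0626, 3.8701]

First-step conditioning: h[1] = 0; for i ≠ 1, h[i] = 1 + Σ_k P[i][k]·h[k].
  h[0] = 1 + 1/4·h[0] + 1/4·h[2] + 1/12·h[3]
  h[2] = 1 + 1/6·h[0] + 5/12·h[2] + 1/12·h[3]
  h[3] = 1 + 1/2·h[0] + 1/6·h[2] + 1/4·h[3]
Solving the 3×3 linear system over states ≠ 1 gives exactly h = [1200/431, 0, 1320/431, 1668/431] (h[1] = 0 is the target).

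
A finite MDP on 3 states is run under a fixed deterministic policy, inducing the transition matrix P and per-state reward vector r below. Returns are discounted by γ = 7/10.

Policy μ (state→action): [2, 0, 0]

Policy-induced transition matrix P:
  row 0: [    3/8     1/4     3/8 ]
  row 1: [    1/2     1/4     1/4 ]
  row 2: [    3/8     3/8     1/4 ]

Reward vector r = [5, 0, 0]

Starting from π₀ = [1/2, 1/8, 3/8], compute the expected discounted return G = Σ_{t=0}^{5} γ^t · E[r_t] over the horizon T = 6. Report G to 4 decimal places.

G = 6.4206

t=0: π = [0.5000, 0.1250, 0.3750], E[r] = 2.5000, γ^t·E[r] = 2.500000, running G = 2.500000
t=1: π = [0.3906, 0.2969, 0.3125], E[r] = 1.9531, γ^t·E[r] = 1.367188, running G = 3.867188
t=2: π = [0.4121, 0.2891, 0.2988], E[r] = 2.0605, γ^t·E[r] = 1.009668, running G = 4.876855
t=3: π = [0.4111, 0.2874, 0.3015], E[r] = 2.0557, γ^t·E[r] = 0.705093, running G = 5.581948
t=4: π = [0.4109, 0.2877, 0.3014], E[r] = 2.0546, γ^t·E[r] = 0.493308, running G = 6.075257
t=5: π = [0.4110, 0.2877, 0.3014], E[r] = 2.0548, γ^t·E[r] = 0.345351, running G = 6.420608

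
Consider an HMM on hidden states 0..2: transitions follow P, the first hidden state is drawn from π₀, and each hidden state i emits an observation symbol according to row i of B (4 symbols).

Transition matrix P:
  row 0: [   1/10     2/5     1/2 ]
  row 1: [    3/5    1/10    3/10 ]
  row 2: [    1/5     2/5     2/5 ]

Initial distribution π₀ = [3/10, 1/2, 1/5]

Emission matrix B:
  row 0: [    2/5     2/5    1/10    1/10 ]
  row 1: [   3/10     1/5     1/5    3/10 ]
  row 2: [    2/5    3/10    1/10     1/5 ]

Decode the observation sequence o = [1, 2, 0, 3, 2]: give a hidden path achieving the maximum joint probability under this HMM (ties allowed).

t=0: δ = [1.200e-01, 1.000e-01, 6.000e-02]  (obs o_0=1)
t=1: δ = [6.000e-03, 9.600e-03, 6.000e-03]  ψ = [1, 0, 0]  (obs o_1=2)
t=2: δ = [2.304e-03, 7.200e-04, 1.200e-03]  ψ = [1, 0, 0]  (obs o_2=0)
t=3: δ = [4.320e-05, 2.765e-04, 2.304e-04]  ψ = [1, 0, 0]  (obs o_3=3)
t=4: δ = [1.659e-05, 1.843e-05, 9.216e-06]  ψ = [1, 2, 2]  (obs o_4=2)
backtrack: best end state = 1; path = [0, 1, 0, 2, 1]

path = [0, 1, 0, 2, 1]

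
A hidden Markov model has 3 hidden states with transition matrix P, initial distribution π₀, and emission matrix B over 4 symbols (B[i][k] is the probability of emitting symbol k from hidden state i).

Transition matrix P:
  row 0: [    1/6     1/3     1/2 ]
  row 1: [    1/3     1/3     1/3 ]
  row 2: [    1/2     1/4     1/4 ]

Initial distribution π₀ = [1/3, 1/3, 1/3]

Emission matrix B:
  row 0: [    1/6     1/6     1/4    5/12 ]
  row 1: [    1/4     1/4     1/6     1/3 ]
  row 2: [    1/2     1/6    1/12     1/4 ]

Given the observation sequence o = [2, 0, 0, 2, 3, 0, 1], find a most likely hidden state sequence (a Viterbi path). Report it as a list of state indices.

t=0: δ = [8.333e-02, 5.556e-02, 2.778e-02]  (obs o_0=2)
t=1: δ = [3.086e-03, 6.944e-03, 2.083e-02]  ψ = [1, 0, 0]  (obs o_1=0)
t=2: δ = [1.736e-03, 1.302e-03, 2.604e-03]  ψ = [2, 2, 2]  (obs o_2=0)
t=3: δ = [3.255e-04, 1.085e-04, 7.234e-05]  ψ = [2, 2, 0]  (obs o_3=2)
t=4: δ = [2.261e-05, 3.617e-05, 4.069e-05]  ψ = [0, 0, 0]  (obs o_4=3)
t=5: δ = [3.391e-06, 3.014e-06, 6.028e-06]  ψ = [2, 1, 1]  (obs o_5=0)
t=6: δ = [5.023e-07, 3.768e-07, 2.826e-07]  ψ = [2, 2, 0]  (obs o_6=1)
backtrack: best end state = 0; path = [0, 2, 2, 0, 1, 2, 0]

path = [0, 2, 2, 0, 1, 2, 0]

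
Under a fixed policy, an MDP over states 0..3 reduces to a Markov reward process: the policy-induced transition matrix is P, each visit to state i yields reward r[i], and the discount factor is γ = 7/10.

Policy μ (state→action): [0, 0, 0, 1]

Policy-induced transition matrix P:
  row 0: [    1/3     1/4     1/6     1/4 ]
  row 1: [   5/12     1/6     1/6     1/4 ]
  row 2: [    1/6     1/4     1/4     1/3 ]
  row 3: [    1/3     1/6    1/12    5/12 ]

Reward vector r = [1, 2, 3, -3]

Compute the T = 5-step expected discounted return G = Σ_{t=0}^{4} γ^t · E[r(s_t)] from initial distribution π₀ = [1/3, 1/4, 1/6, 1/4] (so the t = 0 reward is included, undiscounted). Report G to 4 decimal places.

t=0: π = [0.3333, 0.2500, 0.1667, 0.2500], E[r] = 0.5833, γ^t·E[r] = 0.583333, running G = 0.583333
t=1: π = [0.3264, 0.2083, 0.1597, 0.3056], E[r] = 0.3056, γ^t·E[r] = 0.213889, running G = 0.797222
t=2: π = [0.3241, 0.2072, 0.1545, 0.3142], E[r] = 0.2593, γ^t·E[r] = 0.127037, running G = 0.924259
t=3: π = [0.3248, 0.2065, 0.1534, 0.3152], E[r] = 0.2523, γ^t·E[r] = 0.086527, running G = 1.010787
t=4: π = [0.3250, 0.2065, 0.1532, 0.3153], E[r] = 0.2516, γ^t·E[r] = 0.060405, running G = 1.071192

G = 1.0712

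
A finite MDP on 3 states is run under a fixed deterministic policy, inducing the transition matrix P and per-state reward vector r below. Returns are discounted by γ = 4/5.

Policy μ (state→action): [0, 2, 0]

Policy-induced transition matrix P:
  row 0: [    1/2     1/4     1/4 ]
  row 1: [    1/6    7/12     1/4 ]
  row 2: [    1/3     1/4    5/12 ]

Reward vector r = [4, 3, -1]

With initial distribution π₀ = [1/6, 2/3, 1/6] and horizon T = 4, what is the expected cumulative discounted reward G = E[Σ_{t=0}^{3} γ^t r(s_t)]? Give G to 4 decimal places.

G = 6.6463

t=0: π = [0.1667, 0.6667, 0.1667], E[r] = 2.5000, γ^t·E[r] = 2.500000, running G = 2.500000
t=1: π = [0.2500, 0.4722, 0.2778], E[r] = 2.1389, γ^t·E[r] = 1.711111, running G = 4.211111
t=2: π = [0.2963, 0.4074, 0.2963], E[r] = 2.1111, γ^t·E[r] = 1.351111, running G = 5.562222
t=3: π = [0.3148, 0.3858, 0.2994], E[r] = 2.1173, γ^t·E[r] = 1.084049, running G = 6.646272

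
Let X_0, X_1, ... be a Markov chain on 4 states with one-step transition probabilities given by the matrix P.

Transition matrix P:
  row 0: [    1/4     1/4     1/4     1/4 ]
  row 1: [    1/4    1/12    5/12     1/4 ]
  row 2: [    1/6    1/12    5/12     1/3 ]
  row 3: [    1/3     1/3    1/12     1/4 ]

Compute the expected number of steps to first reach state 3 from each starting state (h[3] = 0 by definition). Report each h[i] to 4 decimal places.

h = [3.6000, 3.5500, 3.2500, 0.0000]

First-step conditioning: h[3] = 0; for i ≠ 3, h[i] = 1 + Σ_k P[i][k]·h[k].
  h[0] = 1 + 1/4·h[0] + 1/4·h[1] + 1/4·h[2]
  h[1] = 1 + 1/4·h[0] + 1/12·h[1] + 5/12·h[2]
  h[2] = 1 + 1/6·h[0] + 1/12·h[1] + 5/12·h[2]
Solving the 3×3 linear system over states ≠ 3 gives exactly h = [18/5, 71/20, 13/4, 0] (h[3] = 0 is the target).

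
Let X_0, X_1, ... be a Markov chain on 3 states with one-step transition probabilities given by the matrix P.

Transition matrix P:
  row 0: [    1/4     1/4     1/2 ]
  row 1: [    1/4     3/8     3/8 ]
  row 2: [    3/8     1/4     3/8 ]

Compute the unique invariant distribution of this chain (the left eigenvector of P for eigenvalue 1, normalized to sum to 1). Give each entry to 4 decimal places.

π = [0.3016, 0.2857, 0.4127]

Balance equations π_j = Σ_i π_i·P[i][j]:
  π_0 = 1/4·π_0 + 1/4·π_1 + 3/8·π_2
  π_1 = 1/4·π_0 + 3/8·π_1 + 1/4·π_2
  normalize: π_0 + π_1 + π_2 = 1
Solving the linear system gives exactly π = [19/63, 2/7, 26/63].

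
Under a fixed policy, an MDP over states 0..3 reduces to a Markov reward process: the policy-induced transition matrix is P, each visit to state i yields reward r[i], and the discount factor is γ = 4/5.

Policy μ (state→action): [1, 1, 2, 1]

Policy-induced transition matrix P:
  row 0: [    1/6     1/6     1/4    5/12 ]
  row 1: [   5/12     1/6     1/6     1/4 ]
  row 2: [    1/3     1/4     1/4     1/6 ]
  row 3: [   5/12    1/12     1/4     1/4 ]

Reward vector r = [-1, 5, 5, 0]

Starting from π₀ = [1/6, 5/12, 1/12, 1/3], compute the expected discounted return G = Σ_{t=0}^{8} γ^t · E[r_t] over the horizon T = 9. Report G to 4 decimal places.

G = 7.7347

t=0: π = [0.1667, 0.4167, 0.0833, 0.3333], E[r] = 2.3333, γ^t·E[r] = 2.333333, running G = 2.333333
t=1: π = [0.3681, 0.1458, 0.2153, 0.2708], E[r] = 1.4375, γ^t·E[r] = 1.150000, running G = 3.483333
t=2: π = [0.3067, 0.1620, 0.2378, 0.2934], E[r] = 1.6927, γ^t·E[r] = 1.083333, running G = 4.566667
t=3: π = [0.3202, 0.1620, 0.2365, 0.2813], E[r] = 1.6725, γ^t·E[r] = 0.856321, running G = 5.422988
t=4: π = [0.3169, 0.1629, 0.2365, 0.2837], E[r] = 1.6802, γ^t·E[r] = 0.688224, running G = 6.111212
t=5: π = [0.3177, 0.1627, 0.2364, 0.2831], E[r] = 1.6781, γ^t·E[r] = 0.549869, running G = 6.661080
t=6: π = [0.3175, 0.1628, 0.2364, 0.2833], E[r] = 1.6785, γ^t·E[r] = 0.440019, running G = 7.101100
t=7: π = [0.3176, 0.1628, 0.2364, 0.2832], E[r] = 1.6784, γ^t·E[r] = 0.351991, running G = 7.453091
t=8: π = [0.3176, 0.1628, 0.2364, 0.2832], E[r] = 1.6785, γ^t·E[r] = 0.281598, running G = 7.734688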